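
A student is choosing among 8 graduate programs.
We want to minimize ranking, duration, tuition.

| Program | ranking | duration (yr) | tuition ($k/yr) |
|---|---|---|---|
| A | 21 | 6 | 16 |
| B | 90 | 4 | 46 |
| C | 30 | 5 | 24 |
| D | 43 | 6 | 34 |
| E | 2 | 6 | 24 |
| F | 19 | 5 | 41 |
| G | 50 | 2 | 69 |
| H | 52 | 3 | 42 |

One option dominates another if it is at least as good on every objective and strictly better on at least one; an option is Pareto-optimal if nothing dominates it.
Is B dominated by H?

H vs B: ranking 52≤90, duration 3≤4, tuition 42≤46 — H is at least as good on every objective with at least one strict improvement.

Yes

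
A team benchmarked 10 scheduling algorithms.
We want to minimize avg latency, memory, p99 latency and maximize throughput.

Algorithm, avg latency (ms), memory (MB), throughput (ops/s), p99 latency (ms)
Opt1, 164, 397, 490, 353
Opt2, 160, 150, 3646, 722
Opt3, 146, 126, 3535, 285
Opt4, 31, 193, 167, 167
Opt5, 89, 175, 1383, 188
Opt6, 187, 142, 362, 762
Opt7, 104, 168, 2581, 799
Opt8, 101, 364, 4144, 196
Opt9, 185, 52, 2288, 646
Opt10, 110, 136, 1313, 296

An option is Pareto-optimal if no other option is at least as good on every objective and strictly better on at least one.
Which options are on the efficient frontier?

Opt2, Opt3, Opt4, Opt5, Opt7, Opt8, Opt9, Opt10

Opt1: dominated by Opt3 (avg latency 146≤164, memory 126≤397, throughput 3535≥490, p99 latency 285≤353).
Opt2: not dominated.
Opt3: not dominated.
Opt4: not dominated (best avg latency).
Opt5: not dominated.
Opt6: dominated by Opt3 (avg latency 146≤187, memory 126≤142, throughput 3535≥362, p99 latency 285≤762).
Opt7: not dominated.
Opt8: not dominated (best throughput).
Opt9: not dominated (best memory).
Opt10: not dominated.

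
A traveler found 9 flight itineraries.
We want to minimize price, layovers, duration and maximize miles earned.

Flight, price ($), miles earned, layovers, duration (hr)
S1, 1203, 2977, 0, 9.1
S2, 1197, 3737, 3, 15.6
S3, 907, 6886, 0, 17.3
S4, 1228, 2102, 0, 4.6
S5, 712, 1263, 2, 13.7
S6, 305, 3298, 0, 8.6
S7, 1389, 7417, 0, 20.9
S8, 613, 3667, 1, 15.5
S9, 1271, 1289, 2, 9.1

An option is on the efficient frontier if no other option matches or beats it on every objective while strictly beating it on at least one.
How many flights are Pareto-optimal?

S1: dominated by S6 (price 305≤1203, miles earned 3298≥2977, layovers 0≤0, duration 8.6≤9.1).
S2: not dominated.
S3: not dominated.
S4: not dominated (best duration).
S5: dominated by S6 (price 305≤712, miles earned 3298≥1263, layovers 0≤2, duration 8.6≤13.7).
S6: not dominated (best price).
S7: not dominated (best miles earned).
S8: not dominated.
S9: dominated by S1 (price 1203≤1271, miles earned 2977≥1289, layovers 0≤2, duration 9.1≤9.1).
Pareto-optimal: S2, S3, S4, S6, S7, S8 → 6.

6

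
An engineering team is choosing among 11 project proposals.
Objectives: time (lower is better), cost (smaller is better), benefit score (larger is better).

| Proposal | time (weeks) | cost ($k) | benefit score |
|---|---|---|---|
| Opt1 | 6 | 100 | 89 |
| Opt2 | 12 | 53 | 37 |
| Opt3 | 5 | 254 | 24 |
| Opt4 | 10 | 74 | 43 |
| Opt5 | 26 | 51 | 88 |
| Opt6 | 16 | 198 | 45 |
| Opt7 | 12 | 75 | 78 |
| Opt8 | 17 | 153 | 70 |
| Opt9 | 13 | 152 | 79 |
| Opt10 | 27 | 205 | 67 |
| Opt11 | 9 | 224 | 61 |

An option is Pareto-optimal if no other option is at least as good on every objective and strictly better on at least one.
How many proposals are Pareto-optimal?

6

Opt1: not dominated (best benefit score).
Opt2: not dominated.
Opt3: not dominated (best time).
Opt4: not dominated.
Opt5: not dominated (best cost).
Opt6: dominated by Opt1 (time 6≤16, cost 100≤198, benefit score 89≥45).
Opt7: not dominated.
Opt8: dominated by Opt1 (time 6≤17, cost 100≤153, benefit score 89≥70).
Opt9: dominated by Opt1 (time 6≤13, cost 100≤152, benefit score 89≥79).
Opt10: dominated by Opt1 (time 6≤27, cost 100≤205, benefit score 89≥67).
Opt11: dominated by Opt1 (time 6≤9, cost 100≤224, benefit score 89≥61).
Pareto-optimal: Opt1, Opt2, Opt3, Opt4, Opt5, Opt7 → 6.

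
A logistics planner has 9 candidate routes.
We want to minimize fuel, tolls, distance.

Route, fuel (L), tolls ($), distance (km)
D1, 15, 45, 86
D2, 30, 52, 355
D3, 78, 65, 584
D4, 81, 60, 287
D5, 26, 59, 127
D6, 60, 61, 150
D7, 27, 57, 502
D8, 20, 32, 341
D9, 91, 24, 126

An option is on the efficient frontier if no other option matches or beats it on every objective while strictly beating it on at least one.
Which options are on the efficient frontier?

D1: not dominated (best fuel).
D2: dominated by D1 (fuel 15≤30, tolls 45≤52, distance 86≤355).
D3: dominated by D1 (fuel 15≤78, tolls 45≤65, distance 86≤584).
D4: dominated by D1 (fuel 15≤81, tolls 45≤60, distance 86≤287).
D5: dominated by D1 (fuel 15≤26, tolls 45≤59, distance 86≤127).
D6: dominated by D1 (fuel 15≤60, tolls 45≤61, distance 86≤150).
D7: dominated by D1 (fuel 15≤27, tolls 45≤57, distance 86≤502).
D8: not dominated.
D9: not dominated (best tolls).

D1, D8, D9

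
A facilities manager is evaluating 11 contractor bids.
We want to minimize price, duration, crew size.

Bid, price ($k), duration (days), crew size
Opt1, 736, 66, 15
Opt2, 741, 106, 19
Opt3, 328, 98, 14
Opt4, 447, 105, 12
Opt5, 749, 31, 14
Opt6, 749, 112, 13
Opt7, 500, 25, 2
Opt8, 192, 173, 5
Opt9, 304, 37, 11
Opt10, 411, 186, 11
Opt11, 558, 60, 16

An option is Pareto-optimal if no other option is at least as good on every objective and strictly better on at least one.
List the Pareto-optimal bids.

Opt1: dominated by Opt7 (price 500≤736, duration 25≤66, crew size 2≤15).
Opt2: dominated by Opt1 (price 736≤741, duration 66≤106, crew size 15≤19).
Opt3: dominated by Opt9 (price 304≤328, duration 37≤98, crew size 11≤14).
Opt4: dominated by Opt9 (price 304≤447, duration 37≤105, crew size 11≤12).
Opt5: dominated by Opt7 (price 500≤749, duration 25≤31, crew size 2≤14).
Opt6: dominated by Opt4 (price 447≤749, duration 105≤112, crew size 12≤13).
Opt7: not dominated (best duration).
Opt8: not dominated (best price).
Opt9: not dominated.
Opt10: dominated by Opt8 (price 192≤411, duration 173≤186, crew size 5≤11).
Opt11: dominated by Opt7 (price 500≤558, duration 25≤60, crew size 2≤16).

Opt7, Opt8, Opt9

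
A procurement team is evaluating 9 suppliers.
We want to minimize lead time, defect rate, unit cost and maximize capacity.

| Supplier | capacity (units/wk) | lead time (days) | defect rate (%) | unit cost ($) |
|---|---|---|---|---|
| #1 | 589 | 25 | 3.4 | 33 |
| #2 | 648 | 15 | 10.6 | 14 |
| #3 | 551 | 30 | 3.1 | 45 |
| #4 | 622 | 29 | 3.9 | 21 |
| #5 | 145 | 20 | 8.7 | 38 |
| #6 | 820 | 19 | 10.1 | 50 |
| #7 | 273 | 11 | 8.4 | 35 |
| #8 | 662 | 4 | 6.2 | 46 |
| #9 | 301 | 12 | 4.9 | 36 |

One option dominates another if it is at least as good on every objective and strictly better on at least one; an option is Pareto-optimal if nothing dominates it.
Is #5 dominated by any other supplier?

Yes

#7 vs #5: capacity 273≥145, lead time 11≤20, defect rate 8.4≤8.7, unit cost 35≤38 — #7 is at least as good on every objective and strictly better on at least one, so #7 dominates #5.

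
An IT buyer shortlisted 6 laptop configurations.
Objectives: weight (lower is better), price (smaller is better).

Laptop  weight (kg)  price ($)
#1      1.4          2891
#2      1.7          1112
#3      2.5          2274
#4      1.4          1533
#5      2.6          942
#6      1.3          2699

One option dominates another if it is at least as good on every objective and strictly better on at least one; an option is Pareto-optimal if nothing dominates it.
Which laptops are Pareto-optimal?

#2, #4, #5, #6

#1: dominated by #4 (weight 1.4≤1.4, price 1533≤2891).
#2: not dominated.
#3: dominated by #2 (weight 1.7≤2.5, price 1112≤2274).
#4: not dominated.
#5: not dominated (best price).
#6: not dominated (best weight).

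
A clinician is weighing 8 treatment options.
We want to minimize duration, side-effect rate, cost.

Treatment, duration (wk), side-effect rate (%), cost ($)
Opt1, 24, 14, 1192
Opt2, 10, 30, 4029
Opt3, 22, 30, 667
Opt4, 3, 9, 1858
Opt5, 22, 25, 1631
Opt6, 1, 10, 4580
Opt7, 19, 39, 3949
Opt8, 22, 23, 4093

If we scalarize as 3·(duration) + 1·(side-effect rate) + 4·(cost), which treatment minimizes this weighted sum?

Opt1: 3·24 + 1·14 + 4·1192 = 4854
Opt2: 3·10 + 1·30 + 4·4029 = 16176
Opt3: 3·22 + 1·30 + 4·667 = 2764
Opt4: 3·3 + 1·9 + 4·1858 = 7450
Opt5: 3·22 + 1·25 + 4·1631 = 6615
Opt6: 3·1 + 1·10 + 4·4580 = 18333
Opt7: 3·19 + 1·39 + 4·3949 = 15892
Opt8: 3·22 + 1·23 + 4·4093 = 16461
Lowest: Opt3 at 2764.

Opt3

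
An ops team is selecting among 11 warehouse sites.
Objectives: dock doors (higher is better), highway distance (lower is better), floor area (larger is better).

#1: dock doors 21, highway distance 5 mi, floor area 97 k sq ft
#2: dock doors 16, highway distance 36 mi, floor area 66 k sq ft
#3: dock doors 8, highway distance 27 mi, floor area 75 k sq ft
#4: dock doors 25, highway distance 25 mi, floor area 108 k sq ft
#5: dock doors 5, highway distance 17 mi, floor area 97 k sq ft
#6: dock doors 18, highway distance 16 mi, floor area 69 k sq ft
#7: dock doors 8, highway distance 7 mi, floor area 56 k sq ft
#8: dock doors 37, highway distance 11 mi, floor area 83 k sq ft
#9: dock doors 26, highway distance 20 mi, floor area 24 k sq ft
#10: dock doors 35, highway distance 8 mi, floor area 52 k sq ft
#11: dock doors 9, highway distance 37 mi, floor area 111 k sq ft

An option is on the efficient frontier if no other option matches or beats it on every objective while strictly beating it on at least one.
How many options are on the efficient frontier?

#1: not dominated (best highway distance).
#2: dominated by #1 (dock doors 21≥16, highway distance 5≤36, floor area 97≥66).
#3: dominated by #1 (dock doors 21≥8, highway distance 5≤27, floor area 97≥75).
#4: not dominated.
#5: dominated by #1 (dock doors 21≥5, highway distance 5≤17, floor area 97≥97).
#6: dominated by #1 (dock doors 21≥18, highway distance 5≤16, floor area 97≥69).
#7: dominated by #1 (dock doors 21≥8, highway distance 5≤7, floor area 97≥56).
#8: not dominated (best dock doors).
#9: dominated by #8 (dock doors 37≥26, highway distance 11≤20, floor area 83≥24).
#10: not dominated.
#11: not dominated (best floor area).
Pareto-optimal: #1, #4, #8, #10, #11 → 5.

5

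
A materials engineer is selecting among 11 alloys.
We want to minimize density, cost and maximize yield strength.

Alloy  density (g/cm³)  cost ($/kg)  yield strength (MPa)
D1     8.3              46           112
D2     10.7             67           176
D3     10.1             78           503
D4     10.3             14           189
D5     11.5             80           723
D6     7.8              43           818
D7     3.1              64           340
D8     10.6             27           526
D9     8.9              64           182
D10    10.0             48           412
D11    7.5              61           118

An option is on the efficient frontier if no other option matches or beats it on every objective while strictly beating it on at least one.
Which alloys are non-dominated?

D4, D6, D7, D8, D11

D1: dominated by D6 (density 7.8≤8.3, cost 43≤46, yield strength 818≥112).
D2: dominated by D4 (density 10.3≤10.7, cost 14≤67, yield strength 189≥176).
D3: dominated by D6 (density 7.8≤10.1, cost 43≤78, yield strength 818≥503).
D4: not dominated (best cost).
D5: dominated by D6 (density 7.8≤11.5, cost 43≤80, yield strength 818≥723).
D6: not dominated (best yield strength).
D7: not dominated (best density).
D8: not dominated.
D9: dominated by D6 (density 7.8≤8.9, cost 43≤64, yield strength 818≥182).
D10: dominated by D6 (density 7.8≤10.0, cost 43≤48, yield strength 818≥412).
D11: not dominated.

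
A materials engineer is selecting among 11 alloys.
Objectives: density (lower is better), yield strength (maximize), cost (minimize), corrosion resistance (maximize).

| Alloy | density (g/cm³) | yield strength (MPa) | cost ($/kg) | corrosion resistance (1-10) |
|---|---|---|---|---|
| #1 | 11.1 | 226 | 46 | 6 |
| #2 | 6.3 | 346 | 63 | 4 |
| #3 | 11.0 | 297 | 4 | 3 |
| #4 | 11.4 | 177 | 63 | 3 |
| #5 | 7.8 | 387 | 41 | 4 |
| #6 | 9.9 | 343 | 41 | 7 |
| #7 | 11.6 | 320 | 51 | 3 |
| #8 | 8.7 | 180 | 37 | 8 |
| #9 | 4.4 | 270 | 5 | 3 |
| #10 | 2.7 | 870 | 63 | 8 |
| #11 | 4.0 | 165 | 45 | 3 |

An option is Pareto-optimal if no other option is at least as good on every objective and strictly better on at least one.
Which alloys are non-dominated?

#1: dominated by #6 (density 9.9≤11.1, yield strength 343≥226, cost 41≤46, corrosion resistance 7≥6).
#2: dominated by #10 (density 2.7≤6.3, yield strength 870≥346, cost 63≤63, corrosion resistance 8≥4).
#3: not dominated (best cost).
#4: dominated by #1 (density 11.1≤11.4, yield strength 226≥177, cost 46≤63, corrosion resistance 6≥3).
#5: not dominated.
#6: not dominated.
#7: dominated by #5 (density 7.8≤11.6, yield strength 387≥320, cost 41≤51, corrosion resistance 4≥3).
#8: not dominated.
#9: not dominated.
#10: not dominated (best density).
#11: not dominated.

#3, #5, #6, #8, #9, #10, #11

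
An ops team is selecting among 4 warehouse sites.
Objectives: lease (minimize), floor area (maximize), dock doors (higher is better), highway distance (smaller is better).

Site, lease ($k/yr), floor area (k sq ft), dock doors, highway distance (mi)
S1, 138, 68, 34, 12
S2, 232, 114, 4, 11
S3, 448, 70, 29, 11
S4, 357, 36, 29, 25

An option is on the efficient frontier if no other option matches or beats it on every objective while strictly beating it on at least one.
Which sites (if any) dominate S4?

S1

S1: lease 138≤357, floor area 68≥36, dock doors 34≥29, highway distance 12≤25 — dominates S4.
Others (S2, S3) are each worse than S4 on at least one objective.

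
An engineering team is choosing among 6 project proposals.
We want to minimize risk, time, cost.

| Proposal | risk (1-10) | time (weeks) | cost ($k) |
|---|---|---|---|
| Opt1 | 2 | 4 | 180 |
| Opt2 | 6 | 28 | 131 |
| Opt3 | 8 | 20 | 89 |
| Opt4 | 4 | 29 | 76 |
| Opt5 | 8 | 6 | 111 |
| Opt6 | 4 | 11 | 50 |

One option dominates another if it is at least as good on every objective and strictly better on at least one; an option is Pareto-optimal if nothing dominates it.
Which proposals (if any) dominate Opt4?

Opt6: risk 4≤4, time 11≤29, cost 50≤76 — dominates Opt4.
Others (Opt1, Opt2, Opt3, Opt5) are each worse than Opt4 on at least one objective.

Opt6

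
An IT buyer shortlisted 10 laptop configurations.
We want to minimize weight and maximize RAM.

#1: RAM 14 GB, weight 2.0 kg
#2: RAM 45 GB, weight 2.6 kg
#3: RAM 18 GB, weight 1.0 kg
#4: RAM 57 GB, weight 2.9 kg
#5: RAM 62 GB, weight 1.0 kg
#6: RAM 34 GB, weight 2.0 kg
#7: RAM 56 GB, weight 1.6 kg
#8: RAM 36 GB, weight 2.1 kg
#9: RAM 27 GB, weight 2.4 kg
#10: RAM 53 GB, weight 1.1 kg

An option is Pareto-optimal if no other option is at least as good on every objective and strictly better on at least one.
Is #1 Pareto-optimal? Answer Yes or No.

No

#3 vs #1: RAM 18≥14, weight 1.0≤2.0 — #3 is at least as good on every objective and strictly better on at least one, so #3 dominates #1.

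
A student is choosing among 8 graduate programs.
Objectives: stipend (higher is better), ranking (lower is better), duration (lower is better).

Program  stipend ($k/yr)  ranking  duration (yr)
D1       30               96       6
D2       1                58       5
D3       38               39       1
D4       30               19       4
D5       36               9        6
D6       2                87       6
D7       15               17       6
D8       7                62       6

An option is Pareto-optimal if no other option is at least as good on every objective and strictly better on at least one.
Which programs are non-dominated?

D1: dominated by D3 (stipend 38≥30, ranking 39≤96, duration 1≤6).
D2: dominated by D3 (stipend 38≥1, ranking 39≤58, duration 1≤5).
D3: not dominated (best stipend).
D4: not dominated.
D5: not dominated (best ranking).
D6: dominated by D3 (stipend 38≥2, ranking 39≤87, duration 1≤6).
D7: dominated by D5 (stipend 36≥15, ranking 9≤17, duration 6≤6).
D8: dominated by D3 (stipend 38≥7, ranking 39≤62, duration 1≤6).

D3, D4, D5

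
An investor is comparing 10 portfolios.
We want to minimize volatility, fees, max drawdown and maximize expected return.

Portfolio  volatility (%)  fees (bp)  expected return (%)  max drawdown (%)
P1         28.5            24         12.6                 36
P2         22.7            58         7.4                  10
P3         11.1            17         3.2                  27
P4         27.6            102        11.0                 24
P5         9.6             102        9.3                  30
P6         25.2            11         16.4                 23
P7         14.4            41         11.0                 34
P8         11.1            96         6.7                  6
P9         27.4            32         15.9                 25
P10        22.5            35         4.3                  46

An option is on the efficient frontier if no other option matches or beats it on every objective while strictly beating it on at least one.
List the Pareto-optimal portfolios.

P1: dominated by P6 (volatility 25.2≤28.5, fees 11≤24, expected return 16.4≥12.6, max drawdown 23≤36).
P2: not dominated.
P3: not dominated.
P4: dominated by P6 (volatility 25.2≤27.6, fees 11≤102, expected return 16.4≥11.0, max drawdown 23≤24).
P5: not dominated (best volatility).
P6: not dominated (best fees).
P7: not dominated.
P8: not dominated (best max drawdown).
P9: dominated by P6 (volatility 25.2≤27.4, fees 11≤32, expected return 16.4≥15.9, max drawdown 23≤25).
P10: not dominated.

P2, P3, P5, P6, P7, P8, P10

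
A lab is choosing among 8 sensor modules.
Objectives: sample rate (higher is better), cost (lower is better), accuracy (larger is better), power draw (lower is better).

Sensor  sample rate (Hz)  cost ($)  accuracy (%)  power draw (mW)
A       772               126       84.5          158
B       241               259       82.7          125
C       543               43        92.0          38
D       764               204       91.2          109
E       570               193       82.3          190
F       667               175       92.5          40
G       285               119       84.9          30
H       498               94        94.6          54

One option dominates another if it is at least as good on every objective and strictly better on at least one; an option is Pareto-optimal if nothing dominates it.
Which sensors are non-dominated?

A: not dominated (best sample rate).
B: dominated by C (sample rate 543≥241, cost 43≤259, accuracy 92.0≥82.7, power draw 38≤125).
C: not dominated (best cost).
D: not dominated.
E: dominated by A (sample rate 772≥570, cost 126≤193, accuracy 84.5≥82.3, power draw 158≤190).
F: not dominated.
G: not dominated (best power draw).
H: not dominated (best accuracy).

A, C, D, F, G, H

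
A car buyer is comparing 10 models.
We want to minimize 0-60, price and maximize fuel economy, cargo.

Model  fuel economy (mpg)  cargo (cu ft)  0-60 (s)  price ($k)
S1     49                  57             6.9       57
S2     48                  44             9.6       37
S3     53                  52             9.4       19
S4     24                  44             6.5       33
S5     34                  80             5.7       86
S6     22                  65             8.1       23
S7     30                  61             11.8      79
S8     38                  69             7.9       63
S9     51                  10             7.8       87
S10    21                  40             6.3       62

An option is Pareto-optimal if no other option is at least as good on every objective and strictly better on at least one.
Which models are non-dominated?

S1, S3, S4, S5, S6, S8, S9, S10

S1: not dominated.
S2: dominated by S3 (fuel economy 53≥48, cargo 52≥44, 0-60 9.4≤9.6, price 19≤37).
S3: not dominated (best fuel economy).
S4: not dominated.
S5: not dominated (best cargo).
S6: not dominated.
S7: dominated by S8 (fuel economy 38≥30, cargo 69≥61, 0-60 7.9≤11.8, price 63≤79).
S8: not dominated.
S9: not dominated.
S10: not dominated.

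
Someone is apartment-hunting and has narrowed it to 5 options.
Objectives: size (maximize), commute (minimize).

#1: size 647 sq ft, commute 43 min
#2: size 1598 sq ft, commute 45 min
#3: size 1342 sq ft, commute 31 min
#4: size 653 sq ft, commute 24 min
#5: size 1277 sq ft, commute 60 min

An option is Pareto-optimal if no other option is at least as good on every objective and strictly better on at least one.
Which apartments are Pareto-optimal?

#1: dominated by #3 (size 1342≥647, commute 31≤43).
#2: not dominated (best size).
#3: not dominated.
#4: not dominated (best commute).
#5: dominated by #2 (size 1598≥1277, commute 45≤60).

#2, #3, #4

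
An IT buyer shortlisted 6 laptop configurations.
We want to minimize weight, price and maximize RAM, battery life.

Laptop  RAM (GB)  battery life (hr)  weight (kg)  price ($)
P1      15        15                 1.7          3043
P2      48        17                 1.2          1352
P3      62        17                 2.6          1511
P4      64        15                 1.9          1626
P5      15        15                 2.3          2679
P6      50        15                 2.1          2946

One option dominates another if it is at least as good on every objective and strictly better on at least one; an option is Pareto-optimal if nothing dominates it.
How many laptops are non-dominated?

3

P1: dominated by P2 (RAM 48≥15, battery life 17≥15, weight 1.2≤1.7, price 1352≤3043).
P2: not dominated (best weight).
P3: not dominated.
P4: not dominated (best RAM).
P5: dominated by P2 (RAM 48≥15, battery life 17≥15, weight 1.2≤2.3, price 1352≤2679).
P6: dominated by P4 (RAM 64≥50, battery life 15≥15, weight 1.9≤2.1, price 1626≤2946).
Pareto-optimal: P2, P3, P4 → 3.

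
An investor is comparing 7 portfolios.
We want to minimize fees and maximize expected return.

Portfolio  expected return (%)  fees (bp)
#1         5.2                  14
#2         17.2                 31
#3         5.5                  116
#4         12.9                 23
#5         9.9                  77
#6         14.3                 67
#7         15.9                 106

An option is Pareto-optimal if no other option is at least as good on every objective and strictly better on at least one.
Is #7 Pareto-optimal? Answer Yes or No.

#2 vs #7: expected return 17.2≥15.9, fees 31≤106 — #2 is at least as good on every objective and strictly better on at least one, so #2 dominates #7.

No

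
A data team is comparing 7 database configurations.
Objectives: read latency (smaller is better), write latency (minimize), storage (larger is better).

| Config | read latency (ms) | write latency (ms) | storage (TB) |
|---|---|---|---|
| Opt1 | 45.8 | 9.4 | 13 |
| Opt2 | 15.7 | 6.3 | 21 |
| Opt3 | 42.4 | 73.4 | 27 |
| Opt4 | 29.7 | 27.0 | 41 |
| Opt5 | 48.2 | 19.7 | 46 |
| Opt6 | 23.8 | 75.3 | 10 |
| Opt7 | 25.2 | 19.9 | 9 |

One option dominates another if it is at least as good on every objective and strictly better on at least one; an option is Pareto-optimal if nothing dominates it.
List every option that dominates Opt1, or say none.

Opt2

Opt2: read latency 15.7≤45.8, write latency 6.3≤9.4, storage 21≥13 — dominates Opt1.
Others (Opt3, Opt4, Opt5, Opt6, Opt7) are each worse than Opt1 on at least one objective.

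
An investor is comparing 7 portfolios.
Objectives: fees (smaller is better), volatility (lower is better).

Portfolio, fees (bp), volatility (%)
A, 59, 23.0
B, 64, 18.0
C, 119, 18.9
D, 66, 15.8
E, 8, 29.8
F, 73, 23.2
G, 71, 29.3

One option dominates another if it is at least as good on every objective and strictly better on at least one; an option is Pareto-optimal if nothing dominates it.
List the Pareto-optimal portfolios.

A: not dominated.
B: not dominated.
C: dominated by B (fees 64≤119, volatility 18.0≤18.9).
D: not dominated (best volatility).
E: not dominated (best fees).
F: dominated by A (fees 59≤73, volatility 23.0≤23.2).
G: dominated by A (fees 59≤71, volatility 23.0≤29.3).

A, B, D, E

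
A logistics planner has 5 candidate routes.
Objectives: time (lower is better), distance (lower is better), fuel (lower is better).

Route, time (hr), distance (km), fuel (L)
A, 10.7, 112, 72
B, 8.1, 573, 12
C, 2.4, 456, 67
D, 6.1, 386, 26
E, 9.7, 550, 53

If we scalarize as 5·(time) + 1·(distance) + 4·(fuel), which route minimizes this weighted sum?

A: 5·10.7 + 1·112 + 4·72 = 453.5
B: 5·8.1 + 1·573 + 4·12 = 661.5
C: 5·2.4 + 1·456 + 4·67 = 736.0
D: 5·6.1 + 1·386 + 4·26 = 520.5
E: 5·9.7 + 1·550 + 4·53 = 810.5
Lowest: A at 453.5.

A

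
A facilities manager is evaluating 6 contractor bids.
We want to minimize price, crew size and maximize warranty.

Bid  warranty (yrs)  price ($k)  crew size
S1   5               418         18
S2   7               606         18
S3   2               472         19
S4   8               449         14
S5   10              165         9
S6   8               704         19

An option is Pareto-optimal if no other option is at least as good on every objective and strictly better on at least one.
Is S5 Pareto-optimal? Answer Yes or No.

Yes

S1: worse on warranty (5 vs 10).
S2: worse on warranty (7 vs 10).
S3: worse on warranty (2 vs 10).
S4: worse on warranty (8 vs 10).
S6: worse on warranty (8 vs 10).
No option is at least as good as S5 on every objective and strictly better on one.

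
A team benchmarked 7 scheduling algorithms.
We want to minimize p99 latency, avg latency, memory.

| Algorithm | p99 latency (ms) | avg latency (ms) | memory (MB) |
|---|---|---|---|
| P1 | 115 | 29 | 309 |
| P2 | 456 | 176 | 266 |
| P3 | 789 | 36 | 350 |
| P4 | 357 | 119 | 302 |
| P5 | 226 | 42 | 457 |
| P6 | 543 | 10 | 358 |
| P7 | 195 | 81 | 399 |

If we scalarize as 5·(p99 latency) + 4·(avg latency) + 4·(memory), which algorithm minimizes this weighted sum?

P1

P1: 5·115 + 4·29 + 4·309 = 1927
P2: 5·456 + 4·176 + 4·266 = 4048
P3: 5·789 + 4·36 + 4·350 = 5489
P4: 5·357 + 4·119 + 4·302 = 3469
P5: 5·226 + 4·42 + 4·457 = 3126
P6: 5·543 + 4·10 + 4·358 = 4187
P7: 5·195 + 4·81 + 4·399 = 2895
Lowest: P1 at 1927.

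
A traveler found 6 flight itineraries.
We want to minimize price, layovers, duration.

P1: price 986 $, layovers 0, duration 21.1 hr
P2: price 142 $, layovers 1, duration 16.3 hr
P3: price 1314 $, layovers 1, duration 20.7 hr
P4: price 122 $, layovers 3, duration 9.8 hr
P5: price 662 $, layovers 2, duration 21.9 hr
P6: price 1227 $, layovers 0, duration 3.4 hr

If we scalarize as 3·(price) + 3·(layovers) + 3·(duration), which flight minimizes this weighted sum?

P4

P1: 3·986 + 3·0 + 3·21.1 = 3021.3
P2: 3·142 + 3·1 + 3·16.3 = 477.9
P3: 3·1314 + 3·1 + 3·20.7 = 4007.1
P4: 3·122 + 3·3 + 3·9.8 = 404.4
P5: 3·662 + 3·2 + 3·21.9 = 2057.7
P6: 3·1227 + 3·0 + 3·3.4 = 3691.2
Lowest: P4 at 404.4.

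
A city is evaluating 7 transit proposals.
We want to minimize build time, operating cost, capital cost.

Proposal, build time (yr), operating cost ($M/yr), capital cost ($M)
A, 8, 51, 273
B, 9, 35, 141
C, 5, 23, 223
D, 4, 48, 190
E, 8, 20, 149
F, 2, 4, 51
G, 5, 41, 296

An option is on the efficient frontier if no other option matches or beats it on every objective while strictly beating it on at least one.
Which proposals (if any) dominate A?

C, D, E, F

C: build time 5≤8, operating cost 23≤51, capital cost 223≤273 — dominates A.
D: build time 4≤8, operating cost 48≤51, capital cost 190≤273 — dominates A.
E: build time 8≤8, operating cost 20≤51, capital cost 149≤273 — dominates A.
F: build time 2≤8, operating cost 4≤51, capital cost 51≤273 — dominates A.
Others (B, G) are each worse than A on at least one objective.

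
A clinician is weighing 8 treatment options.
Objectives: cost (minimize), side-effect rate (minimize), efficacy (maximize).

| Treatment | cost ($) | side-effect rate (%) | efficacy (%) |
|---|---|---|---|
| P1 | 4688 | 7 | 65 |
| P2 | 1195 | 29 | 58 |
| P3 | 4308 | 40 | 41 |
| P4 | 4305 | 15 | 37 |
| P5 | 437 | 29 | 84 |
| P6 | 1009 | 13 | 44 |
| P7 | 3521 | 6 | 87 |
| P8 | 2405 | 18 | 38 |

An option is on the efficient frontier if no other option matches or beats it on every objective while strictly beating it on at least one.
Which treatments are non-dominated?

P5, P6, P7

P1: dominated by P7 (cost 3521≤4688, side-effect rate 6≤7, efficacy 87≥65).
P2: dominated by P5 (cost 437≤1195, side-effect rate 29≤29, efficacy 84≥58).
P3: dominated by P2 (cost 1195≤4308, side-effect rate 29≤40, efficacy 58≥41).
P4: dominated by P6 (cost 1009≤4305, side-effect rate 13≤15, efficacy 44≥37).
P5: not dominated (best cost).
P6: not dominated.
P7: not dominated (best side-effect rate).
P8: dominated by P6 (cost 1009≤2405, side-effect rate 13≤18, efficacy 44≥38).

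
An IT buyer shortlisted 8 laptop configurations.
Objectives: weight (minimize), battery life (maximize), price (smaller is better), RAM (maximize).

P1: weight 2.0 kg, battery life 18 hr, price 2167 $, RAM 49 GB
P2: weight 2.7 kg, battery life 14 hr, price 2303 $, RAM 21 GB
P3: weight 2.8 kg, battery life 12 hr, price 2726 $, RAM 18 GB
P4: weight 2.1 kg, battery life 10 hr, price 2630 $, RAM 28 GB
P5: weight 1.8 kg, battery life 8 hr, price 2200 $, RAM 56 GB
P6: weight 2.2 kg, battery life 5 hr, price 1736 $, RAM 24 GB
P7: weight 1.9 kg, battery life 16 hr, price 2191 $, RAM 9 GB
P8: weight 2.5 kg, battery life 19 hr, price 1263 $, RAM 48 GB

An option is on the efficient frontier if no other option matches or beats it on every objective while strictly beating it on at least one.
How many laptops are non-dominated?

P1: not dominated.
P2: dominated by P1 (weight 2.0≤2.7, battery life 18≥14, price 2167≤2303, RAM 49≥21).
P3: dominated by P1 (weight 2.0≤2.8, battery life 18≥12, price 2167≤2726, RAM 49≥18).
P4: dominated by P1 (weight 2.0≤2.1, battery life 18≥10, price 2167≤2630, RAM 49≥28).
P5: not dominated (best weight).
P6: not dominated.
P7: not dominated.
P8: not dominated (best battery life).
Pareto-optimal: P1, P5, P6, P7, P8 → 5.

5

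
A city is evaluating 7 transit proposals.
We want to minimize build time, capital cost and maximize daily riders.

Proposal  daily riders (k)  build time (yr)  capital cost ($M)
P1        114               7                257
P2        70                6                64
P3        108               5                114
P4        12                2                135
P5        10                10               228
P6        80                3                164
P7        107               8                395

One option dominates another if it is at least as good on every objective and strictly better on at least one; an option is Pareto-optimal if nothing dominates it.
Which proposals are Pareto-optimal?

P1, P2, P3, P4, P6

P1: not dominated (best daily riders).
P2: not dominated (best capital cost).
P3: not dominated.
P4: not dominated (best build time).
P5: dominated by P2 (daily riders 70≥10, build time 6≤10, capital cost 64≤228).
P6: not dominated.
P7: dominated by P1 (daily riders 114≥107, build time 7≤8, capital cost 257≤395).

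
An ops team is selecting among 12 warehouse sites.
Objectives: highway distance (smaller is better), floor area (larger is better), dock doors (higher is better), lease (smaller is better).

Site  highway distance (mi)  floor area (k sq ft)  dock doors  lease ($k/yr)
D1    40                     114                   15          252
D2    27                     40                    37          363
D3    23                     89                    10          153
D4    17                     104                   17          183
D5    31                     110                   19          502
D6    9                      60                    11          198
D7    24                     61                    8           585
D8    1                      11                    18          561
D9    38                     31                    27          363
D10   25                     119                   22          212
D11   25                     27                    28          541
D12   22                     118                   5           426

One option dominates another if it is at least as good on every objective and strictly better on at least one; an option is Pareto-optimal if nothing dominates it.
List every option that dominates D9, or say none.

D2: highway distance 27≤38, floor area 40≥31, dock doors 37≥27, lease 363≤363 — dominates D9.
Others (D1, D3, D4, D5, D6, D7, D8, D10, D11, D12) are each worse than D9 on at least one objective.

D2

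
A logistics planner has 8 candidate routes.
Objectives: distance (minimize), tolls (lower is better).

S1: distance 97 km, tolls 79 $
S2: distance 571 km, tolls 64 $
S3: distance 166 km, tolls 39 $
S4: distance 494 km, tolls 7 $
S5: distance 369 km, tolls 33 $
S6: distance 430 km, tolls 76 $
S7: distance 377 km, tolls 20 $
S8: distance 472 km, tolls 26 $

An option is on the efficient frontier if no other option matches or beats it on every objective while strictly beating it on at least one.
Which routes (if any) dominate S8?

S7

S7: distance 377≤472, tolls 20≤26 — dominates S8.
Others (S1, S2, S3, S4, S5, S6) are each worse than S8 on at least one objective.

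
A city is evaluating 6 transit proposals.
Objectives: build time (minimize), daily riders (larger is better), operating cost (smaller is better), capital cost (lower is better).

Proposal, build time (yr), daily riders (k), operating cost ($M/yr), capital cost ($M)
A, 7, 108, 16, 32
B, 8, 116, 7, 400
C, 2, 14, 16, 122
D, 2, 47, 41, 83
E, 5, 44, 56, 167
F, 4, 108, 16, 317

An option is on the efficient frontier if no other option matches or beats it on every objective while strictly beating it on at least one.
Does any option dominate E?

D vs E: build time 2≤5, daily riders 47≥44, operating cost 41≤56, capital cost 83≤167 — D is at least as good on every objective and strictly better on at least one, so D dominates E.

Yes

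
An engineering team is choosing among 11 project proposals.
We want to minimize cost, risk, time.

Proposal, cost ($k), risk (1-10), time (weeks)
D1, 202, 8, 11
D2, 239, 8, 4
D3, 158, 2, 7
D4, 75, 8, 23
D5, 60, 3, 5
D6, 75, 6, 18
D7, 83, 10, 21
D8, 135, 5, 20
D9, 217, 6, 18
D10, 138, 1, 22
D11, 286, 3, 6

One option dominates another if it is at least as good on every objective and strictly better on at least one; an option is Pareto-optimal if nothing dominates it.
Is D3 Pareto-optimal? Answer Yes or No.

D1: worse on cost (202 vs 158).
D2: worse on cost (239 vs 158).
D4: worse on risk (8 vs 2).
D5: worse on risk (3 vs 2).
D6: worse on risk (6 vs 2).
D7: worse on risk (10 vs 2).
D8: worse on risk (5 vs 2).
D9: worse on cost (217 vs 158).
D10: worse on time (22 vs 7).
D11: worse on cost (286 vs 158).
No option is at least as good as D3 on every objective and strictly better on one.

Yes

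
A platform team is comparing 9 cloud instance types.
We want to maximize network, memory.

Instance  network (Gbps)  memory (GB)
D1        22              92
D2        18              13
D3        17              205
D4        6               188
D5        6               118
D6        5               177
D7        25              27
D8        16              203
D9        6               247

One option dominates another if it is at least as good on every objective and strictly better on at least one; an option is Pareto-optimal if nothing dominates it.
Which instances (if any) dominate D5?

D3, D4, D8, D9

D3: network 17≥6, memory 205≥118 — dominates D5.
D4: network 6≥6, memory 188≥118 — dominates D5.
D8: network 16≥6, memory 203≥118 — dominates D5.
D9: network 6≥6, memory 247≥118 — dominates D5.
Others (D1, D2, D6, D7) are each worse than D5 on at least one objective.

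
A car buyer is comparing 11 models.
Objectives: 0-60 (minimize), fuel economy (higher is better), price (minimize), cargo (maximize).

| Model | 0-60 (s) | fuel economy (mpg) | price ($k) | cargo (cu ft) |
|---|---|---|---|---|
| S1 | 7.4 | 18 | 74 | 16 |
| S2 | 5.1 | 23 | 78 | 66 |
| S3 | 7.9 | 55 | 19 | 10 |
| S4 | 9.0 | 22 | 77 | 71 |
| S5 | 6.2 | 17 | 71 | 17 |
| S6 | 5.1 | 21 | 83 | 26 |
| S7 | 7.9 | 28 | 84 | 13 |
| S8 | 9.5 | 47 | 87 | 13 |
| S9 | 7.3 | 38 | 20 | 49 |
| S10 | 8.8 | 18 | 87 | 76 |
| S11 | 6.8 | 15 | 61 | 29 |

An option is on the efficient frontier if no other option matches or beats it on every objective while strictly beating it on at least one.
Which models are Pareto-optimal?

S1: dominated by S9 (0-60 7.3≤7.4, fuel economy 38≥18, price 20≤74, cargo 49≥16).
S2: not dominated.
S3: not dominated (best fuel economy).
S4: not dominated.
S5: not dominated.
S6: dominated by S2 (0-60 5.1≤5.1, fuel economy 23≥21, price 78≤83, cargo 66≥26).
S7: dominated by S9 (0-60 7.3≤7.9, fuel economy 38≥28, price 20≤84, cargo 49≥13).
S8: not dominated.
S9: not dominated.
S10: not dominated (best cargo).
S11: not dominated.

S2, S3, S4, S5, S8, S9, S10, S11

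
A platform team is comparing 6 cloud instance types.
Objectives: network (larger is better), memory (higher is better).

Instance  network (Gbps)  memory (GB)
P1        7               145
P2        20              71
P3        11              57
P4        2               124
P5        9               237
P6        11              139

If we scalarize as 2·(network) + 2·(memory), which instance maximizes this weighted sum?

P5

P1: 2·7 + 2·145 = 304
P2: 2·20 + 2·71 = 182
P3: 2·11 + 2·57 = 136
P4: 2·2 + 2·124 = 252
P5: 2·9 + 2·237 = 492
P6: 2·11 + 2·139 = 300
Highest: P5 at 492.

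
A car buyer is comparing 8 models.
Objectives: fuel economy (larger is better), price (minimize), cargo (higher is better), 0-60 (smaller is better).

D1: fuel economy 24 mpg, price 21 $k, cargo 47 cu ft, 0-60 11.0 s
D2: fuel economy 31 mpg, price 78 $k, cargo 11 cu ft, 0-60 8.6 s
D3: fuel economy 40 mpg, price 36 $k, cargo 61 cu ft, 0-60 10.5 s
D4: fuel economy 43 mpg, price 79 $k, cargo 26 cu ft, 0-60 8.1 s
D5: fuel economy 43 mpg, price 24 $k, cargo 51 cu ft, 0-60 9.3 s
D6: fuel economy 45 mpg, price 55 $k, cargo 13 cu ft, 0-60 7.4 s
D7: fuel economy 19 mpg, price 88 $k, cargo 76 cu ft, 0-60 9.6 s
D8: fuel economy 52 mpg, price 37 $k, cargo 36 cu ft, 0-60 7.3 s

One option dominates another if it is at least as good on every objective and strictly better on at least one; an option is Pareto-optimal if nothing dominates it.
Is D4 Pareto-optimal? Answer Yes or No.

No

D8 vs D4: fuel economy 52≥43, price 37≤79, cargo 36≥26, 0-60 7.3≤8.1 — D8 is at least as good on every objective and strictly better on at least one, so D8 dominates D4.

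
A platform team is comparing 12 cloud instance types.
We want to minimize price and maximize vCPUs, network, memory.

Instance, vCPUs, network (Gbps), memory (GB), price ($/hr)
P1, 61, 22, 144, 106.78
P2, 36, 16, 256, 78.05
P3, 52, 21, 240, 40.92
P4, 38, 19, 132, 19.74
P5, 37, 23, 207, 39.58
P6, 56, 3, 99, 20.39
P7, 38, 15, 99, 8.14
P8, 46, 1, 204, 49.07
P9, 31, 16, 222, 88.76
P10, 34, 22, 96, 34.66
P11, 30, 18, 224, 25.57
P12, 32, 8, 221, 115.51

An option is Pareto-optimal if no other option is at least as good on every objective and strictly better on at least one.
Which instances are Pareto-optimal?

P1, P2, P3, P4, P5, P6, P7, P10, P11

P1: not dominated (best vCPUs).
P2: not dominated (best memory).
P3: not dominated.
P4: not dominated.
P5: not dominated (best network).
P6: not dominated.
P7: not dominated (best price).
P8: dominated by P3 (vCPUs 52≥46, network 21≥1, memory 240≥204, price 40.92≤49.07).
P9: dominated by P2 (vCPUs 36≥31, network 16≥16, memory 256≥222, price 78.05≤88.76).
P10: not dominated.
P11: not dominated.
P12: dominated by P2 (vCPUs 36≥32, network 16≥8, memory 256≥221, price 78.05≤115.51).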